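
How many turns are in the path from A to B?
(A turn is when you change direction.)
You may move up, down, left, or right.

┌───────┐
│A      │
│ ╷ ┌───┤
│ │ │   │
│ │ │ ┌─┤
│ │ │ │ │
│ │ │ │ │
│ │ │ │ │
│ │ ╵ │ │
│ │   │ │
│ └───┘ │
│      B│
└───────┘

Directions: down, down, down, down, down, right, right, right
Number of turns: 1

Solution:

┌───────┐
│A      │
│ ╷ ┌───┤
│↓│ │   │
│ │ │ ┌─┤
│↓│ │ │ │
│ │ │ │ │
│↓│ │ │ │
│ │ ╵ │ │
│↓│   │ │
│ └───┘ │
│↳ → → B│
└───────┘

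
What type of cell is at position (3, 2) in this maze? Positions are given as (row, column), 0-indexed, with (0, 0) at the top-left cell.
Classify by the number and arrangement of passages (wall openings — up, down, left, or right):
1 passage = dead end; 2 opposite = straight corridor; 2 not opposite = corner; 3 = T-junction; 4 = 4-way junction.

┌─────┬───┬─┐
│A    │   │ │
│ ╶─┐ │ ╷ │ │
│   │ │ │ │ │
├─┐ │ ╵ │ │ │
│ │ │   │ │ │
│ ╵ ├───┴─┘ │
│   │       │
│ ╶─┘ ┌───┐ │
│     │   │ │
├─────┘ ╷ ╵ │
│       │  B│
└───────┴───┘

Checking cell at (3, 2):
Number of passages: 2
Cell type: corner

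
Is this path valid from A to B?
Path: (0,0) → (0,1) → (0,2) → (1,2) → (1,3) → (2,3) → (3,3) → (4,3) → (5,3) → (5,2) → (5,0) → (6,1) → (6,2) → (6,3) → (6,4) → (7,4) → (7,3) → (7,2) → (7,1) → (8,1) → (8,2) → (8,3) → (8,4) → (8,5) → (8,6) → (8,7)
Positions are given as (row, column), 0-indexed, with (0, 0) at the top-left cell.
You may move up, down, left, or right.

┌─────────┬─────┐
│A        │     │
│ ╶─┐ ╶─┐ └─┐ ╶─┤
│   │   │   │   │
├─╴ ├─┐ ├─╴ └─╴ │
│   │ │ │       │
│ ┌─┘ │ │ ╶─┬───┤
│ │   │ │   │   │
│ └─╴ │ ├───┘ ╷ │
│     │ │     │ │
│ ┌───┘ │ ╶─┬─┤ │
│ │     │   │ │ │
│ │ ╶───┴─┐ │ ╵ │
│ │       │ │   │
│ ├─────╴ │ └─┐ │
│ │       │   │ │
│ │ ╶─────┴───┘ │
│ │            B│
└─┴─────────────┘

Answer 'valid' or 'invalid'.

Checking path validity:
Result: Invalid move at step 10: cannot move from (5, 2) to (5, 0).

invalid

Correct solution:

┌─────────┬─────┐
│A → ↓    │     │
│ ╶─┐ ╶─┐ └─┐ ╶─┤
│   │↳ ↓│   │   │
├─╴ ├─┐ ├─╴ └─╴ │
│   │ │↓│       │
│ ┌─┘ │ │ ╶─┬───┤
│ │   │↓│   │   │
│ └─╴ │ ├───┘ ╷ │
│     │↓│     │ │
│ ┌───┘ │ ╶─┬─┤ │
│ │↓ ← ↲│   │ │ │
│ │ ╶───┴─┐ │ ╵ │
│ │↳ → → ↓│ │   │
│ ├─────╴ │ └─┐ │
│ │↓ ← ← ↲│   │ │
│ │ ╶─────┴───┘ │
│ │↳ → → → → → B│
└─┴─────────────┘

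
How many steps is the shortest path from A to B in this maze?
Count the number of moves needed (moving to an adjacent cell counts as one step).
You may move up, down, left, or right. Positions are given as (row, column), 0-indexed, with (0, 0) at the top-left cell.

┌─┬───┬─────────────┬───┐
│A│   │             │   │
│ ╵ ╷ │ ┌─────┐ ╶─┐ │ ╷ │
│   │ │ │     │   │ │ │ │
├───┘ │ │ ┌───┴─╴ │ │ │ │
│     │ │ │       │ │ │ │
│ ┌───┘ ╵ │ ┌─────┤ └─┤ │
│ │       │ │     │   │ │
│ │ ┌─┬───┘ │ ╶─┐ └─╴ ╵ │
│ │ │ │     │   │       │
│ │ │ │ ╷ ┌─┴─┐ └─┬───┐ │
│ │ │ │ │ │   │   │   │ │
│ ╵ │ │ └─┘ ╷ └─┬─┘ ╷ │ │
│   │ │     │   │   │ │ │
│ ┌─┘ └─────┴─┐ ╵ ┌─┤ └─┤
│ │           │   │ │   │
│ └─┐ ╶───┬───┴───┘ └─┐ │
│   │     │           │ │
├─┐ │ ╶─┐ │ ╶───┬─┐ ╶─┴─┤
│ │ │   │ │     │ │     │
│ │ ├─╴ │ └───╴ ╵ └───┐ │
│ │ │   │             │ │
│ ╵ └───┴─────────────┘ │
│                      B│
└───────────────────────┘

Using BFS to find shortest path:
Start: (0, 0), End: (11, 11)
Path found:
(0,0) → (1,0) → (1,1) → (0,1) → (0,2) → (1,2) → (2,2) → (2,1) → (2,0) → (3,0) → (4,0) → (5,0) → (6,0) → (7,0) → (8,0) → (8,1) → (9,1) → (10,1) → (11,1) → (11,2) → (11,3) → (11,4) → (11,5) → (11,6) → (11,7) → (11,8) → (11,9) → (11,10) → (11,11)
Number of steps: 28

Solution:

┌─┬───┬─────────────┬───┐
│A│↱ ↓│             │   │
│ ╵ ╷ │ ┌─────┐ ╶─┐ │ ╷ │
│↳ ↑│↓│ │     │   │ │ │ │
├───┘ │ │ ┌───┴─╴ │ │ │ │
│↓ ← ↲│ │ │       │ │ │ │
│ ┌───┘ ╵ │ ┌─────┤ └─┤ │
│↓│       │ │     │   │ │
│ │ ┌─┬───┘ │ ╶─┐ └─╴ ╵ │
│↓│ │ │     │   │       │
│ │ │ │ ╷ ┌─┴─┐ └─┬───┐ │
│↓│ │ │ │ │   │   │   │ │
│ ╵ │ │ └─┘ ╷ └─┬─┘ ╷ │ │
│↓  │ │     │   │   │ │ │
│ ┌─┘ └─────┴─┐ ╵ ┌─┤ └─┤
│↓│           │   │ │   │
│ └─┐ ╶───┬───┴───┘ └─┐ │
│↳ ↓│     │           │ │
├─┐ │ ╶─┐ │ ╶───┬─┐ ╶─┴─┤
│ │↓│   │ │     │ │     │
│ │ ├─╴ │ └───╴ ╵ └───┐ │
│ │↓│   │             │ │
│ ╵ └───┴─────────────┘ │
│  ↳ → → → → → → → → → B│
└───────────────────────┘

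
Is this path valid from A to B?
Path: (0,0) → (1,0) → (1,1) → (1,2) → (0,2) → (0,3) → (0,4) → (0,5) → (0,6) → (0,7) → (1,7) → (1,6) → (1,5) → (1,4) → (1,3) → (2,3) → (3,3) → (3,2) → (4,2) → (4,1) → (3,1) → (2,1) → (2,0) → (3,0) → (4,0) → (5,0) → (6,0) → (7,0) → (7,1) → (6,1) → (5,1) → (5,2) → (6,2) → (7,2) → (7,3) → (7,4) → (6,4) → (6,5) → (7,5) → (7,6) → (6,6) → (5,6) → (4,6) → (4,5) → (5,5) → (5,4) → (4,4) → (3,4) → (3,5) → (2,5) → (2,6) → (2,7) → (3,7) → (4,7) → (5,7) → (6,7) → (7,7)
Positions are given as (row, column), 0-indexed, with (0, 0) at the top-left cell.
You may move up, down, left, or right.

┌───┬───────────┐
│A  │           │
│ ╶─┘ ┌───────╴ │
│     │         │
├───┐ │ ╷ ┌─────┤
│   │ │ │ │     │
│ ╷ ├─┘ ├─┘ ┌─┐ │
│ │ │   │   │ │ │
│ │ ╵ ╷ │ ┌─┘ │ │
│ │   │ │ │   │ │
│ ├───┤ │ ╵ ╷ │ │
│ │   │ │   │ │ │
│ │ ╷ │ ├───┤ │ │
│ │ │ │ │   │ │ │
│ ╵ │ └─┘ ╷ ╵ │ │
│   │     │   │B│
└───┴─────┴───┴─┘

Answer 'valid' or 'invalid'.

Checking path validity:
Result: All consecutive moves are passable.

valid

Correct solution:

┌───┬───────────┐
│A  │↱ → → → → ↓│
│ ╶─┘ ┌───────╴ │
│↳ → ↑│↓ ← ← ← ↲│
├───┐ │ ╷ ┌─────┤
│↓ ↰│ │↓│ │↱ → ↓│
│ ╷ ├─┘ ├─┘ ┌─┐ │
│↓│↑│↓ ↲│↱ ↑│ │↓│
│ │ ╵ ╷ │ ┌─┘ │ │
│↓│↑ ↲│ │↑│↓ ↰│↓│
│ ├───┤ │ ╵ ╷ │ │
│↓│↱ ↓│ │↑ ↲│↑│↓│
│ │ ╷ │ ├───┤ │ │
│↓│↑│↓│ │↱ ↓│↑│↓│
│ ╵ │ └─┘ ╷ ╵ │ │
│↳ ↑│↳ → ↑│↳ ↑│B│
└───┴─────┴───┴─┘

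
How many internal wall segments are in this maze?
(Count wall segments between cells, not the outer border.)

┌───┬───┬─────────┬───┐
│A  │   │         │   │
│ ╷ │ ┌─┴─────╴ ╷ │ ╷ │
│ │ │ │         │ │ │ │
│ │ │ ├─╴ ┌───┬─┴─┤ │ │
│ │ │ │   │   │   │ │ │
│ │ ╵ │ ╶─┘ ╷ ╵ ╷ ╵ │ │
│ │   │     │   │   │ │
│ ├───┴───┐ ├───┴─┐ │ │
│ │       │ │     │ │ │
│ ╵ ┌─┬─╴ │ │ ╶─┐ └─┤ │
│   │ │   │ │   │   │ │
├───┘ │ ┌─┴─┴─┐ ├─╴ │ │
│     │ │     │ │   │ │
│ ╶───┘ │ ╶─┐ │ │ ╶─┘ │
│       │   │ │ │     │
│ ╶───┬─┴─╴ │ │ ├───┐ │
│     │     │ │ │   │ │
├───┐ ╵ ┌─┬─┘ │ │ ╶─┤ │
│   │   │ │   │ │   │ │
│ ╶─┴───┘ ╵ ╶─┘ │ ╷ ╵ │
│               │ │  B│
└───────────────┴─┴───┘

Counting internal wall segments:
Total internal walls: 100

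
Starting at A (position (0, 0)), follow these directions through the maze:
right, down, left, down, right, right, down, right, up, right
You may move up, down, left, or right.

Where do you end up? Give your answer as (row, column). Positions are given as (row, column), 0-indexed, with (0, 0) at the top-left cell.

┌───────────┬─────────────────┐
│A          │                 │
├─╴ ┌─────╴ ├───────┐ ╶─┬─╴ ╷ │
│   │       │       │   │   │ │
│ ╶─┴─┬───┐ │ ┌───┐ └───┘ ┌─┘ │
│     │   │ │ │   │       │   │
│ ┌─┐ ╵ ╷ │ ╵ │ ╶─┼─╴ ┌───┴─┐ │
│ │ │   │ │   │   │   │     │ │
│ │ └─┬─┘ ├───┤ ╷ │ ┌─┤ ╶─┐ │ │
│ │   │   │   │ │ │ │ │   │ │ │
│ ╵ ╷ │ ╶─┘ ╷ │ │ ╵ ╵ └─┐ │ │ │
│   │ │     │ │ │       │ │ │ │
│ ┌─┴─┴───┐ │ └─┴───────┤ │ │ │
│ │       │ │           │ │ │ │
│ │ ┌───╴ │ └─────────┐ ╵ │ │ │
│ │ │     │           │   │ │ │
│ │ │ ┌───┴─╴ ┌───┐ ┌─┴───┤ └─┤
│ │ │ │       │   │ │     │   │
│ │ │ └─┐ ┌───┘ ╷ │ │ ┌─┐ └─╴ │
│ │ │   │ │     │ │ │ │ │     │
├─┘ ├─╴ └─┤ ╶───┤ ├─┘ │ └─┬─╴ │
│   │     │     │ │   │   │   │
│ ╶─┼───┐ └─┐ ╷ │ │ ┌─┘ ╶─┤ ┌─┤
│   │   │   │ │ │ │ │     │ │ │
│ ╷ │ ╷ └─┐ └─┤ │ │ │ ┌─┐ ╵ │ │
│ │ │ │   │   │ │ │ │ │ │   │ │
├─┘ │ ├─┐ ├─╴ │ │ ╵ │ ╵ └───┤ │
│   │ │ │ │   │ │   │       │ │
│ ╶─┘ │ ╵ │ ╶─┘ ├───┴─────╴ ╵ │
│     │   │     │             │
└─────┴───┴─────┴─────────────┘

Following directions step by step:
Start: (0, 0)
  right: (0, 0) → (0, 1)
  down: (0, 1) → (1, 1)
  left: (1, 1) → (1, 0)
  down: (1, 0) → (2, 0)
  right: (2, 0) → (2, 1)
  right: (2, 1) → (2, 2)
  down: (2, 2) → (3, 2)
  right: (3, 2) → (3, 3)
  up: (3, 3) → (2, 3)
  right: (2, 3) → (2, 4)
Final position: (2, 4)

Path taken:

┌───────────┬─────────────────┐
│A ↓        │                 │
├─╴ ┌─────╴ ├───────┐ ╶─┬─╴ ╷ │
│↓ ↲│       │       │   │   │ │
│ ╶─┴─┬───┐ │ ┌───┐ └───┘ ┌─┘ │
│↳ → ↓│↱ B│ │ │   │       │   │
│ ┌─┐ ╵ ╷ │ ╵ │ ╶─┼─╴ ┌───┴─┐ │
│ │ │↳ ↑│ │   │   │   │     │ │
│ │ └─┬─┘ ├───┤ ╷ │ ┌─┤ ╶─┐ │ │
│ │   │   │   │ │ │ │ │   │ │ │
│ ╵ ╷ │ ╶─┘ ╷ │ │ ╵ ╵ └─┐ │ │ │
│   │ │     │ │ │       │ │ │ │
│ ┌─┴─┴───┐ │ └─┴───────┤ │ │ │
│ │       │ │           │ │ │ │
│ │ ┌───╴ │ └─────────┐ ╵ │ │ │
│ │ │     │           │   │ │ │
│ │ │ ┌───┴─╴ ┌───┐ ┌─┴───┤ └─┤
│ │ │ │       │   │ │     │   │
│ │ │ └─┐ ┌───┘ ╷ │ │ ┌─┐ └─╴ │
│ │ │   │ │     │ │ │ │ │     │
├─┘ ├─╴ └─┤ ╶───┤ ├─┘ │ └─┬─╴ │
│   │     │     │ │   │   │   │
│ ╶─┼───┐ └─┐ ╷ │ │ ┌─┘ ╶─┤ ┌─┤
│   │   │   │ │ │ │ │     │ │ │
│ ╷ │ ╷ └─┐ └─┤ │ │ │ ┌─┐ ╵ │ │
│ │ │ │   │   │ │ │ │ │ │   │ │
├─┘ │ ├─┐ ├─╴ │ │ ╵ │ ╵ └───┤ │
│   │ │ │ │   │ │   │       │ │
│ ╶─┘ │ ╵ │ ╶─┘ ├───┴─────╴ ╵ │
│     │   │     │             │
└─────┴───┴─────┴─────────────┘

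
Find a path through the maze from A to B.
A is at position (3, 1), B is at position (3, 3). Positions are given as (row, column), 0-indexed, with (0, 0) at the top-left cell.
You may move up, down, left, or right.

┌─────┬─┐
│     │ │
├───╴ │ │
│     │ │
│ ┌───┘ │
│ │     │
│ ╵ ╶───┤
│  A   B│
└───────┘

Finding the shortest path from (3, 1) to (3, 3):
Path length: 2 steps
Directions: right → right

Solution:

┌─────┬─┐
│     │ │
├───╴ │ │
│     │ │
│ ┌───┘ │
│ │     │
│ ╵ ╶───┤
│  A → B│
└───────┘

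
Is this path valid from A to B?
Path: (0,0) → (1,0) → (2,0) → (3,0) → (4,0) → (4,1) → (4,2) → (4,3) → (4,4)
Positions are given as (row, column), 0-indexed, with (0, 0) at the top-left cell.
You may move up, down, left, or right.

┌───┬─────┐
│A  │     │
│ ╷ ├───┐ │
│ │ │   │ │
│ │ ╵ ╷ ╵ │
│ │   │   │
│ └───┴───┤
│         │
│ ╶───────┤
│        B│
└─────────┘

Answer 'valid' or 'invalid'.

Checking path validity:
Result: All consecutive moves are passable.

valid

Correct solution:

┌───┬─────┐
│A  │     │
│ ╷ ├───┐ │
│↓│ │   │ │
│ │ ╵ ╷ ╵ │
│↓│   │   │
│ └───┴───┤
│↓        │
│ ╶───────┤
│↳ → → → B│
└─────────┘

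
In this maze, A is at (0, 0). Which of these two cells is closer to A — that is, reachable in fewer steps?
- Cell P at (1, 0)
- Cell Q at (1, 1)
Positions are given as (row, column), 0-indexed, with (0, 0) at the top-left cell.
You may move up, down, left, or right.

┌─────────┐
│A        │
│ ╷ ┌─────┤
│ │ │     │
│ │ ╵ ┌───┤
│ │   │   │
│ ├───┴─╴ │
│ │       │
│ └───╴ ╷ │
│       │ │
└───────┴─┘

Shortest path A → P at (1, 0): 1 steps
Shortest path A → Q at (1, 1): 2 steps

P is closer (1 steps vs 2 steps).

Path to P:

┌─────────┐
│A        │
│ ╷ ┌─────┤
│P│ │     │
│ │ ╵ ┌───┤
│ │   │   │
│ ├───┴─╴ │
│ │       │
│ └───╴ ╷ │
│       │ │
└───────┴─┘

Path to Q:

┌─────────┐
│A ↓      │
│ ╷ ┌─────┤
│ │Q│     │
│ │ ╵ ┌───┤
│ │   │   │
│ ├───┴─╴ │
│ │       │
│ └───╴ ╷ │
│       │ │
└───────┴─┘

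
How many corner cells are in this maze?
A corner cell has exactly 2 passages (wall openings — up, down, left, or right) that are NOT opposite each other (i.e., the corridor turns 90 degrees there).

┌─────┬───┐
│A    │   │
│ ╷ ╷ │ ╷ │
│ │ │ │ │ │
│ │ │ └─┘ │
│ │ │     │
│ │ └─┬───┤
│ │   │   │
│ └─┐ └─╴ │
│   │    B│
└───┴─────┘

Counting corner cells (2 non-opposite passages):
Total corners: 12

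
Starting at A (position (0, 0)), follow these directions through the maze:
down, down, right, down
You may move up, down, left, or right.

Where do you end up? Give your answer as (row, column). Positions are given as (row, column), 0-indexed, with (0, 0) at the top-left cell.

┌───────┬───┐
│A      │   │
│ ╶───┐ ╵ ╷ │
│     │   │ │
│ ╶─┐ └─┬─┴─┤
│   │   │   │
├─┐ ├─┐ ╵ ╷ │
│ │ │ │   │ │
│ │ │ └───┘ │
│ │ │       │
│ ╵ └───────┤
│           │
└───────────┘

Following directions step by step:
Start: (0, 0)
  down: (0, 0) → (1, 0)
  down: (1, 0) → (2, 0)
  right: (2, 0) → (2, 1)
  down: (2, 1) → (3, 1)
Final position: (3, 1)

Path taken:

┌───────┬───┐
│A      │   │
│ ╶───┐ ╵ ╷ │
│↓    │   │ │
│ ╶─┐ └─┬─┴─┤
│↳ ↓│   │   │
├─┐ ├─┐ ╵ ╷ │
│ │B│ │   │ │
│ │ │ └───┘ │
│ │ │       │
│ ╵ └───────┤
│           │
└───────────┘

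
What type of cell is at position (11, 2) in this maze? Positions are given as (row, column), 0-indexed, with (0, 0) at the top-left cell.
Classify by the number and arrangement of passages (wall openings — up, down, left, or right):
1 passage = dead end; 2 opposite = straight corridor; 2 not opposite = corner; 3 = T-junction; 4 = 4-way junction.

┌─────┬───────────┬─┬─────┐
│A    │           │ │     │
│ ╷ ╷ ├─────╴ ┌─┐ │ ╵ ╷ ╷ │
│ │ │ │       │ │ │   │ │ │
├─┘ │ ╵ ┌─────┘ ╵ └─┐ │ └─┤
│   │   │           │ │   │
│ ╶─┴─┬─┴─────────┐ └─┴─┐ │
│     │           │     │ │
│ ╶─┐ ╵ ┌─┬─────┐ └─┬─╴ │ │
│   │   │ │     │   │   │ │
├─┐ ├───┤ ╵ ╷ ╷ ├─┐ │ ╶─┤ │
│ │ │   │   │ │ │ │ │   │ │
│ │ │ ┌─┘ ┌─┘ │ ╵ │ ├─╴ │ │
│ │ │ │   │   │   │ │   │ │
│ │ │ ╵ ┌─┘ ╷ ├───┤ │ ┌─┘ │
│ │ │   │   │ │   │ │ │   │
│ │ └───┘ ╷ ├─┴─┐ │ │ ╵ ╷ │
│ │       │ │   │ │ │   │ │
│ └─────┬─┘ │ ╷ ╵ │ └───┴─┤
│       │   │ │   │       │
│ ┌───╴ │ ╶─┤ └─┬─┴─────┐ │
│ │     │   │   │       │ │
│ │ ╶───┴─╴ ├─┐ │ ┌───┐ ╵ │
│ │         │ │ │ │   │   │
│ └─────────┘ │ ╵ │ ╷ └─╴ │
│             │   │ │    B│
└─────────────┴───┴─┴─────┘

Checking cell at (11, 2):
Number of passages: 2
Cell type: straight corridor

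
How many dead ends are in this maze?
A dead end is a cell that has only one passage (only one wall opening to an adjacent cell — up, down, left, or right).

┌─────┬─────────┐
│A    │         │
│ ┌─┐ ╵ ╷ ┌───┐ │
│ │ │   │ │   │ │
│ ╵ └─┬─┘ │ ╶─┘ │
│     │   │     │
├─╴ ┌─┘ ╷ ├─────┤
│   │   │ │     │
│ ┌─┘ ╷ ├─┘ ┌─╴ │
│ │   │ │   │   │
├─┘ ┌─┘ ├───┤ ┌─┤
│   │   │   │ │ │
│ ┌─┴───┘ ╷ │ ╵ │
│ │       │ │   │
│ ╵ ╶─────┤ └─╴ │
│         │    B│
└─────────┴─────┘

Checking each cell for number of passages:

Dead ends found at positions:
  (1, 1)
  (1, 6)
  (2, 2)
  (3, 4)
  (4, 0)
  (4, 4)
  (5, 2)
  (5, 7)
  (7, 4)
Total dead ends: 9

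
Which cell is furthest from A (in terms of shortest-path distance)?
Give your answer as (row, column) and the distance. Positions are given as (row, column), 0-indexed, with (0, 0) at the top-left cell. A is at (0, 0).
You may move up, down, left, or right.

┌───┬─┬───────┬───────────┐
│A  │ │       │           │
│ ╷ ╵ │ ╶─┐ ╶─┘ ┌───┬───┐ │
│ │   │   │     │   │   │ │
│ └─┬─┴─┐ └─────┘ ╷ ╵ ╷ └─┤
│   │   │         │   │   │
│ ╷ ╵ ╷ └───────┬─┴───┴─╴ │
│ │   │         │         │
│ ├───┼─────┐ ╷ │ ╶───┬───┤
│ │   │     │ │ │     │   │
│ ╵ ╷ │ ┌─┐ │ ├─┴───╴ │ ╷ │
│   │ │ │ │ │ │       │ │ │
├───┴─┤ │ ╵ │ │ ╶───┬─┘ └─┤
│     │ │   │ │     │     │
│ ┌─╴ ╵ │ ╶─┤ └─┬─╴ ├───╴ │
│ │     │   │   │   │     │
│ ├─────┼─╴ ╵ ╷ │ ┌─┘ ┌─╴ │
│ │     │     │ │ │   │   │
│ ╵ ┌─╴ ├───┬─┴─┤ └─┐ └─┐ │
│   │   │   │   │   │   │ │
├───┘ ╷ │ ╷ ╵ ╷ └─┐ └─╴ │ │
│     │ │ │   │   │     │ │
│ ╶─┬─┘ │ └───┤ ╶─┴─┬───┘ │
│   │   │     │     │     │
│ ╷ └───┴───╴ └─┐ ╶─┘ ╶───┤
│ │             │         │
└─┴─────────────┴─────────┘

Computing BFS distances from A to all cells:
Furthest cell: (1, 12)
Distance: 131 steps

Path from A to the furthest cell:

┌───┬─┬───────┬───────────┐
│A  │ │↱ → ↓  │↱ → → → → ↓│
│ ╷ ╵ │ ╶─┐ ╶─┘ ┌───┬───┐ │
│↓│   │↑ ↰│↳ → ↑│↓ ↰│↓ ↰│B│
│ └─┬─┴─┐ └─────┘ ╷ ╵ ╷ └─┤
│↳ ↓│↱ ↓│↑ ← ← ← ↲│↑ ↲│↑ ↰│
│ ╷ ╵ ╷ └───────┬─┴───┴─╴ │
│ │↳ ↑│↳ → → ↓  │↱ → → → ↑│
│ ├───┼─────┐ ╷ │ ╶───┬───┤
│ │   │↓ ← ↰│↓│ │↑ ← ↰│   │
│ ╵ ╷ │ ┌─┐ │ ├─┴───╴ │ ╷ │
│   │ │↓│ │↑│↓│↱ → → ↑│ │ │
├───┴─┤ │ ╵ │ │ ╶───┬─┘ └─┤
│↓ ← ↰│↓│↱ ↑│↓│↑ ← ↰│     │
│ ┌─╴ ╵ │ ╶─┤ └─┬─╴ ├───╴ │
│↓│  ↑ ↲│↑ ↰│↓  │↱ ↑│↓ ← ↰│
│ ├─────┼─╴ ╵ ╷ │ ┌─┘ ┌─╴ │
│↓│↱ → ↓│  ↑ ↲│ │↑│  ↓│  ↑│
│ ╵ ┌─╴ ├───┬─┴─┤ └─┐ └─┐ │
│↳ ↑│↓ ↲│↱ ↓│↱ ↓│↑ ↰│↳ ↓│↑│
├───┘ ╷ │ ╷ ╵ ╷ └─┐ └─╴ │ │
│↓ ← ↲│ │↑│↳ ↑│↓  │↑ ← ↲│↑│
│ ╶─┬─┘ │ └───┤ ╶─┴─┬───┘ │
│↳ ↓│   │↑ ← ↰│↳ ↓  │↱ → ↑│
│ ╷ └───┴───╴ └─┐ ╶─┘ ╶───┤
│ │↳ → → → → ↑  │↳ → ↑    │
└─┴─────────────┴─────────┘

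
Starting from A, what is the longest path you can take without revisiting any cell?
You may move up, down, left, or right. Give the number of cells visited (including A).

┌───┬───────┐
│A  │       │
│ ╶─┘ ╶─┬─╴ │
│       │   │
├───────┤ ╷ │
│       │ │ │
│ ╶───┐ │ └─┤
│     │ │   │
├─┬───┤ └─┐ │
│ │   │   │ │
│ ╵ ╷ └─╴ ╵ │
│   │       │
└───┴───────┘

Finding longest simple path using DFS:
Start: (0, 0)
Longest path visits 26 cells
Path: A → down → right → right → up → right → right → right → down → left → down → down → right → down → down → left → up → left → up → up → left → left → left → down → right → right

Solution:

┌───┬───────┐
│A  │↱ → → ↓│
│ ╶─┘ ╶─┬─╴ │
│↳ → ↑  │↓ ↲│
├───────┤ ╷ │
│↓ ← ← ↰│↓│ │
│ ╶───┐ │ └─┤
│↳ → B│↑│↳ ↓│
├─┬───┤ └─┐ │
│ │   │↑ ↰│↓│
│ ╵ ╷ └─╴ ╵ │
│   │    ↑ ↲│
└───┴───────┘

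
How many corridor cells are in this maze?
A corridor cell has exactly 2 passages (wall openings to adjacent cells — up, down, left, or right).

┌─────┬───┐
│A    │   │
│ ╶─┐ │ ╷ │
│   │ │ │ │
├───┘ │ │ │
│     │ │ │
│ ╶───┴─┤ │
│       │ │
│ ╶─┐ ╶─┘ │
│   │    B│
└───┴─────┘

Counting cells with exactly 2 passages:
Total corridor cells: 19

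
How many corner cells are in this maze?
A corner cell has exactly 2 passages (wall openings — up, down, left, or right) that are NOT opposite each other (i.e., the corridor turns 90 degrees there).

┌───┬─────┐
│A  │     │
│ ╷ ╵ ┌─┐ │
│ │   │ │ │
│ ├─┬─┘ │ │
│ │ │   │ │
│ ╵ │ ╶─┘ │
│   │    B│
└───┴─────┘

Counting corner cells (2 non-opposite passages):
Total corners: 12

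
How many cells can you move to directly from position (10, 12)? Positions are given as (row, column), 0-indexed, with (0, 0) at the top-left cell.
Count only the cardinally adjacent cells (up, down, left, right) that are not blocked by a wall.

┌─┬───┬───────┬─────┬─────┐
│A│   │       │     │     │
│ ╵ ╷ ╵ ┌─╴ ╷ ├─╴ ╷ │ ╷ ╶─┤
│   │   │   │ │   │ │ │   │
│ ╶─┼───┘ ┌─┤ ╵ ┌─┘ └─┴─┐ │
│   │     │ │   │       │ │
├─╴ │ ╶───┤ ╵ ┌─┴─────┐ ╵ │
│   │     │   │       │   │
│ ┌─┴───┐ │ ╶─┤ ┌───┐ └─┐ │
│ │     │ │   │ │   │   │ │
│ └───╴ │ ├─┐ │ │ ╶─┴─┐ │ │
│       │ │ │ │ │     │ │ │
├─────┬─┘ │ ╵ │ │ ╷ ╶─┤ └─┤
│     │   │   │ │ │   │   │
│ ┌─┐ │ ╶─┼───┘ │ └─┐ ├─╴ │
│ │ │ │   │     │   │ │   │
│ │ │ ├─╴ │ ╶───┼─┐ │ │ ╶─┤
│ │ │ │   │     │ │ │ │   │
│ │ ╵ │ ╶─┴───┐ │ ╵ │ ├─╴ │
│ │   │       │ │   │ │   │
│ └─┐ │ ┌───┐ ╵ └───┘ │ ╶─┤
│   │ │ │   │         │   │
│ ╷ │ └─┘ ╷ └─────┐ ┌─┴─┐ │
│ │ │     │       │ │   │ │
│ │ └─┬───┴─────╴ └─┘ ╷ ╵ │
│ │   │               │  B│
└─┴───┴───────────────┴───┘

Checking passable neighbors of (10, 12):
Neighbors: (11, 12), (10, 11)
Count: 2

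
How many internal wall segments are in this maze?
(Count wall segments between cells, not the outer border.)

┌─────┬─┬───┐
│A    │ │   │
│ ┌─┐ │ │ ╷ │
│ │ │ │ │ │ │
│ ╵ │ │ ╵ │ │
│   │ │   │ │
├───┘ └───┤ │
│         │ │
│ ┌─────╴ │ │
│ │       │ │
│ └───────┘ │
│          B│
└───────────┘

Counting internal wall segments:
Total internal walls: 25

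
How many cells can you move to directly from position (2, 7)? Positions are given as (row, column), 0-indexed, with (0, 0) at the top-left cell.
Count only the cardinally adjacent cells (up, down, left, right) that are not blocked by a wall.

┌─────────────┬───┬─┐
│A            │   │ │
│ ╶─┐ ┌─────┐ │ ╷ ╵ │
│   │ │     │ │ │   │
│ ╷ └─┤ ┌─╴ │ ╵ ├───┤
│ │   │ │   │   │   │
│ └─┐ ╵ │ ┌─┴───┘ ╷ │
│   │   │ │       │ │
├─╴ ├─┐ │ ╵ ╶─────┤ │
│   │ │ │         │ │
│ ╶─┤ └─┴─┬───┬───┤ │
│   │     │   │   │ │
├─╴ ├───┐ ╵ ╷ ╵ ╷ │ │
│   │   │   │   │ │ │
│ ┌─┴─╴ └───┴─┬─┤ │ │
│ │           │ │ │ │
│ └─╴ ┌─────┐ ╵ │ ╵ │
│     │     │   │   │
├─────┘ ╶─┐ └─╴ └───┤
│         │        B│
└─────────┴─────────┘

Checking passable neighbors of (2, 7):
Neighbors: (1, 7), (2, 6)
Count: 2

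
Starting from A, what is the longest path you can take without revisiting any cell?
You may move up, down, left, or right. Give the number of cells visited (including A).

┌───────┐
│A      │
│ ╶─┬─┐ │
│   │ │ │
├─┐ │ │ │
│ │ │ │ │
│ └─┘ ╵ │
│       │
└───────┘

Finding longest simple path using DFS:
Start: (0, 0)
Longest path visits 11 cells
Path: A → right → right → right → down → down → down → left → left → left → up

Solution:

┌───────┐
│A → → ↓│
│ ╶─┬─┐ │
│   │ │↓│
├─┐ │ │ │
│B│ │ │↓│
│ └─┘ ╵ │
│↑ ← ← ↲│
└───────┘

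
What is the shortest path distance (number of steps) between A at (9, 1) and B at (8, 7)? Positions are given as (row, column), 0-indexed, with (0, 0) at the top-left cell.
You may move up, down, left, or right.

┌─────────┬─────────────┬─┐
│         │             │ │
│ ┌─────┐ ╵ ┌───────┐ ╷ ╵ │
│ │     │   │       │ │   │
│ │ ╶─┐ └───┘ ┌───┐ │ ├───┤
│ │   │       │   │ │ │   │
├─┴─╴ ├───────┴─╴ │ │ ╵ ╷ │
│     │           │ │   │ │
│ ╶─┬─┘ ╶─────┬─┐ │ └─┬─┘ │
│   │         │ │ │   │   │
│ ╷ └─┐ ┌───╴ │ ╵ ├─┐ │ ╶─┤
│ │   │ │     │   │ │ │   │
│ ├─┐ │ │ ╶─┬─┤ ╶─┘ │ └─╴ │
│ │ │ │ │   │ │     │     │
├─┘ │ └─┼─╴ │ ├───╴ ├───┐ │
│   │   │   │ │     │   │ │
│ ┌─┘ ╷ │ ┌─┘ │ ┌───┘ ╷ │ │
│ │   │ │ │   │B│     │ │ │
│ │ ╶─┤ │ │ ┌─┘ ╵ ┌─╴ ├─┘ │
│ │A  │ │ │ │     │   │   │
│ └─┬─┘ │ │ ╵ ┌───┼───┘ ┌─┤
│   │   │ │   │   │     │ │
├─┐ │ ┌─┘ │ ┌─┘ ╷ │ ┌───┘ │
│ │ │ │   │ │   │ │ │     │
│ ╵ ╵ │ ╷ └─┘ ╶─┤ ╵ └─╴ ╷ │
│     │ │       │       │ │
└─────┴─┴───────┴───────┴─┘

Finding path from (9, 1) to (8, 7):
Path: (9,1) → (8,1) → (8,2) → (7,2) → (6,2) → (5,2) → (5,1) → (4,1) → (4,0) → (3,0) → (3,1) → (3,2) → (2,2) → (2,1) → (1,1) → (1,2) → (1,3) → (2,3) → (2,4) → (2,5) → (2,6) → (1,6) → (1,7) → (1,8) → (1,9) → (2,9) → (3,9) → (4,9) → (4,10) → (5,10) → (6,10) → (6,11) → (6,12) → (7,12) → (8,12) → (9,12) → (9,11) → (10,11) → (10,10) → (10,9) → (11,9) → (12,9) → (12,8) → (11,8) → (10,8) → (10,7) → (11,7) → (11,6) → (12,6) → (12,5) → (12,4) → (11,4) → (10,4) → (9,4) → (8,4) → (7,4) → (7,5) → (6,5) → (6,4) → (5,4) → (5,5) → (5,6) → (4,6) → (4,5) → (4,4) → (4,3) → (3,3) → (3,4) → (3,5) → (3,6) → (3,7) → (3,8) → (4,8) → (5,8) → (5,7) → (6,7) → (6,8) → (6,9) → (7,9) → (7,8) → (7,7) → (8,7)
Distance: 81 steps

Solution:

┌─────────┬─────────────┬─┐
│         │             │ │
│ ┌─────┐ ╵ ┌───────┐ ╷ ╵ │
│ │↱ → ↓│   │↱ → → ↓│ │   │
│ │ ╶─┐ └───┘ ┌───┐ │ ├───┤
│ │↑ ↰│↳ → → ↑│   │↓│ │   │
├─┴─╴ ├───────┴─╴ │ │ ╵ ╷ │
│↱ → ↑│↱ → → → → ↓│↓│   │ │
│ ╶─┬─┘ ╶─────┬─┐ │ └─┬─┘ │
│↑ ↰│  ↑ ← ← ↰│ │↓│↳ ↓│   │
│ ╷ └─┐ ┌───╴ │ ╵ ├─┐ │ ╶─┤
│ │↑ ↰│ │↱ → ↑│↓ ↲│ │↓│   │
│ ├─┐ │ │ ╶─┬─┤ ╶─┘ │ └─╴ │
│ │ │↑│ │↑ ↰│ │↳ → ↓│↳ → ↓│
├─┘ │ └─┼─╴ │ ├───╴ ├───┐ │
│   │↑  │↱ ↑│ │↓ ← ↲│   │↓│
│ ┌─┘ ╷ │ ┌─┘ │ ┌───┘ ╷ │ │
│ │↱ ↑│ │↑│   │B│     │ │↓│
│ │ ╶─┤ │ │ ┌─┘ ╵ ┌─╴ ├─┘ │
│ │A  │ │↑│ │     │   │↓ ↲│
│ └─┬─┘ │ │ ╵ ┌───┼───┘ ┌─┤
│   │   │↑│   │↓ ↰│↓ ← ↲│ │
├─┐ │ ┌─┘ │ ┌─┘ ╷ │ ┌───┘ │
│ │ │ │  ↑│ │↓ ↲│↑│↓│     │
│ ╵ ╵ │ ╷ └─┘ ╶─┤ ╵ └─╴ ╷ │
│     │ │↑ ← ↲  │↑ ↲    │ │
└─────┴─┴───────┴───────┴─┘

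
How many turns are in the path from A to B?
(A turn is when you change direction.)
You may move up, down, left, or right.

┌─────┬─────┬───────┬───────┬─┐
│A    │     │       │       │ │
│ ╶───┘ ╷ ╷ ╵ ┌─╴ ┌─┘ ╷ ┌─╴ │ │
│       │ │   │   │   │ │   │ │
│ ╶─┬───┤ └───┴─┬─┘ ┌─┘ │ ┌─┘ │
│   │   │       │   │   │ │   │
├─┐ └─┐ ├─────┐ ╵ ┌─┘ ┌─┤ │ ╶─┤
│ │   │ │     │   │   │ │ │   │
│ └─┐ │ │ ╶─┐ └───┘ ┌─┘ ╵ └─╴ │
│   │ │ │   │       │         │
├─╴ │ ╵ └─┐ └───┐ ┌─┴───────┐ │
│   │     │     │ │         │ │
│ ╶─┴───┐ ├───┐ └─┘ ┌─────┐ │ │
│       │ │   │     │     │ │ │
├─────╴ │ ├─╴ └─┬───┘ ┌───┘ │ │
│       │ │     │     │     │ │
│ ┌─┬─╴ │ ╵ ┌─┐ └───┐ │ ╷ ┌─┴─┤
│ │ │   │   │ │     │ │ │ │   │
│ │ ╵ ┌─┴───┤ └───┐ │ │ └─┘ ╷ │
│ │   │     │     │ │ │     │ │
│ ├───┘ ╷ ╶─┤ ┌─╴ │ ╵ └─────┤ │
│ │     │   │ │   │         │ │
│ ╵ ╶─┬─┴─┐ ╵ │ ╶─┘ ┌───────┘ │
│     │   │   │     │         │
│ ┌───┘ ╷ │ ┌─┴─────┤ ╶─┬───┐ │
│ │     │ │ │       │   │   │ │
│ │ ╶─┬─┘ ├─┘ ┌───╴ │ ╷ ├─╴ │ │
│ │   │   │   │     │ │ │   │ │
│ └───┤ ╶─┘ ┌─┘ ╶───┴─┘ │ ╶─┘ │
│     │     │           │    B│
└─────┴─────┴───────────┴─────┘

Directions: down, right, right, right, up, right, down, down, right, right, right, down, right, up, right, up, right, up, right, down, down, left, down, left, down, left, left, left, up, left, left, down, right, down, right, right, down, right, right, up, right, right, right, right, down, down, left, left, down, down, right, right, up, right, down, down, down, down, down, down
Number of turns: 36

Solution:

┌─────┬─────┬───────┬───────┬─┐
│A    │↱ ↓  │       │↱ ↓    │ │
│ ╶───┘ ╷ ╷ ╵ ┌─╴ ┌─┘ ╷ ┌─╴ │ │
│↳ → → ↑│↓│   │   │↱ ↑│↓│   │ │
│ ╶─┬───┤ └───┴─┬─┘ ┌─┘ │ ┌─┘ │
│   │   │↳ → → ↓│↱ ↑│↓ ↲│ │   │
├─┐ └─┐ ├─────┐ ╵ ┌─┘ ┌─┤ │ ╶─┤
│ │   │ │↓ ← ↰│↳ ↑│↓ ↲│ │ │   │
│ └─┐ │ │ ╶─┐ └───┘ ┌─┘ ╵ └─╴ │
│   │ │ │↳ ↓│↑ ← ← ↲│         │
├─╴ │ ╵ └─┐ └───┐ ┌─┴───────┐ │
│   │     │↳ → ↓│ │↱ → → → ↓│ │
│ ╶─┴───┐ ├───┐ └─┘ ┌─────┐ │ │
│       │ │   │↳ → ↑│     │↓│ │
├─────╴ │ ├─╴ └─┬───┘ ┌───┘ │ │
│       │ │     │     │↓ ← ↲│ │
│ ┌─┬─╴ │ ╵ ┌─┐ └───┐ │ ╷ ┌─┴─┤
│ │ │   │   │ │     │ │↓│ │↱ ↓│
│ │ ╵ ┌─┴───┤ └───┐ │ │ └─┘ ╷ │
│ │   │     │     │ │ │↳ → ↑│↓│
│ ├───┘ ╷ ╶─┤ ┌─╴ │ ╵ └─────┤ │
│ │     │   │ │   │         │↓│
│ ╵ ╶─┬─┴─┐ ╵ │ ╶─┘ ┌───────┘ │
│     │   │   │     │        ↓│
│ ┌───┘ ╷ │ ┌─┴─────┤ ╶─┬───┐ │
│ │     │ │ │       │   │   │↓│
│ │ ╶─┬─┘ ├─┘ ┌───╴ │ ╷ ├─╴ │ │
│ │   │   │   │     │ │ │   │↓│
│ └───┤ ╶─┘ ┌─┘ ╶───┴─┘ │ ╶─┘ │
│     │     │           │    B│
└─────┴─────┴───────────┴─────┘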